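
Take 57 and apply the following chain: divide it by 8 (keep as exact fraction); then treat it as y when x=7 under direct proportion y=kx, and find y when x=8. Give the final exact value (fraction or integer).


Start with 57.
Step 1: Divide by 8: 57 / 8 = 57/8
Step 2: Direct prop: k = (57/8)/7; new y = k*8 = 57/8*8/7 = 57/7
Final result = 57/7

57/7


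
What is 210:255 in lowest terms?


Find GCD(210, 255)
GCD = 15
Divide both by 15: 210/15 = 14, 255/15 = 17
Simplified ratio = 14:17

14:17


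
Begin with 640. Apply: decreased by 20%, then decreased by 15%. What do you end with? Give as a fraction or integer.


Start: 640
Step 1: decrease by 20% => multiply by 80/100
  640 * 80/100 = 512
Step 2: decrease by 15% => multiply by 85/100
  512 * 85/100 = 2176/5
Final value = 2176/5

2176/5


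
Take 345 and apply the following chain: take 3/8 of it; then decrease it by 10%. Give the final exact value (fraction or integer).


Start with 345.
Step 1: Take 3/8: 345 * 3/8 = 1035/8
Step 2: Decrease by 10%: 1035/8 * 90/100 = 1863/16
Final result = 1863/16

1863/16


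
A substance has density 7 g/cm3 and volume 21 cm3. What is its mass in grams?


Using mass = density * volume
Density = 7 g/cm3
Volume = 21 cm3
Mass = 7 * 21
= 147 g

147


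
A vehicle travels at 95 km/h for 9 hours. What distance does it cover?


Using distance = speed * time
Speed = 95 km/h
Time = 9 hours
Distance = 95 * 9
= 855 km

855


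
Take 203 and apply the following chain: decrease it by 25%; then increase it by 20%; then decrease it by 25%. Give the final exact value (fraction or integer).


Start with 203.
Step 1: Decrease by 25%: 203 * 75/100 = 609/4
Step 2: Increase by 20%: 609/4 * 120/100 = 1827/10
Step 3: Decrease by 25%: 1827/10 * 75/100 = 5481/40
Final result = 5481/40

5481/40


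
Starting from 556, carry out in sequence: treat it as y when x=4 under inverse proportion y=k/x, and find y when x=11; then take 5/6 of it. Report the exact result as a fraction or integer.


Start with 556.
Step 1: Inverse prop: k = (556)*4; new y = k/11 = 556*4/11 = 2224/11
Step 2: Take 5/6: 2224/11 * 5/6 = 5560/33
Final result = 5560/33

5560/33


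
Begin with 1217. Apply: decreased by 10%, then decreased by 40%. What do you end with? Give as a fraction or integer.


Start: 1217
Step 1: decrease by 10% => multiply by 90/100
  1217 * 90/100 = 10953/10
Step 2: decrease by 40% => multiply by 60/100
  10953/10 * 60/100 = 32859/50
Final value = 32859/50

32859/50


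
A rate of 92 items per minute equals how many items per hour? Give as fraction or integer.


Converting from per minute to per hour
Rate = 92 items per minute
Multiply by 60: 92 * 60
= 5520 items per hour

5520


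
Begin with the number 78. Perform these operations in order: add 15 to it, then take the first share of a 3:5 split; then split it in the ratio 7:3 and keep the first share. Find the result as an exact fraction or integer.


Start with 78.
Step 1: Add 15: 78+15=93; split 3:5 first = 93*3/8 = 279/8
Step 2: Split 7:3, first share = 279/8 * 7/10 = 1953/80
Final result = 1953/80

1953/80


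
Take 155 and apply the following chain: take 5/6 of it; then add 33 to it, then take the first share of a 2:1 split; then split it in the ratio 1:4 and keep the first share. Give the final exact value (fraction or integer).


Start with 155.
Step 1: Take 5/6: 155 * 5/6 = 775/6
Step 2: Add 33: 775/6+33=973/6; split 2:1 first = 973/6*2/3 = 973/9
Step 3: Split 1:4, first share = 973/9 * 1/5 = 973/45
Final result = 973/45

973/45


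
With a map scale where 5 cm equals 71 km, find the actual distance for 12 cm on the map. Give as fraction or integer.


Map scale: 5 cm = 71 km
Measured distance on map = 12 cm
Set up proportion: 12 * 71 / 5
= 852 / 5
= 852/5 km

852/5


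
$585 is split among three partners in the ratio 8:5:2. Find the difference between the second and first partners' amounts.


Total parts = 8 + 5 + 2 = 15
Value per part = 585 / 15 = 39
Shares: 8*39=312, 5*39=195, 2*39=78
Second share = 195, first share = 312
Difference = |195 - 312| = 117

117


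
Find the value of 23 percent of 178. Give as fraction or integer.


Compute 23% of 178
Convert percentage: 23% = 23/100
Multiply: 178 * 23/100
= 4094/100
= 2047/50

2047/50


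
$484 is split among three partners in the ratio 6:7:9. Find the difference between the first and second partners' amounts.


Total parts = 6 + 7 + 9 = 22
Value per part = 484 / 22 = 22
Shares: 6*22=132, 7*22=154, 9*22=198
First share = 132, second share = 154
Difference = |132 - 154| = 22

22


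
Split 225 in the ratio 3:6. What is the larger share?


Total parts = 3 + 6 = 9
Value per part = 225 / 9 = 25
First share = 3 * 25 = 75
Second share = 6 * 25 = 150
Larger share = 150

150


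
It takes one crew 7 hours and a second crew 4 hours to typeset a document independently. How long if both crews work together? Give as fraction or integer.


Rate of A = 1/7 job per hour
Rate of B = 1/4 job per hour
Combined rate = 1/7 + 1/4
Find common denominator: (4 + 7)/(7*4) = 11/28
Combined rate = 11/28 job per hour
Time together = 1 / (11/28) = 28/11 hours

28/11


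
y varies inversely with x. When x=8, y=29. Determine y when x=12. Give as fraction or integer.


Inverse proportion: y = k/x
Find k: k = 8 * 29 = 232
Compute y at x=12: y = 232/12
y = 58/3

58/3


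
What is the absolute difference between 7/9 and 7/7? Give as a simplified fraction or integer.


Simplify: 7/9 = 7/9 and 7/7 = 1
Find common denominator: LCD = 9
Convert: 7/9 and 9/9
Difference = |7 - 9|/9 = 2/9
Simplified = 2/9

2/9


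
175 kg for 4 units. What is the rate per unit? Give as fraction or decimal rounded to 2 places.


Total kg = 175
Number of units = 4
Unit rate = 175 / 4
= 43.75 kg per unit

43.75


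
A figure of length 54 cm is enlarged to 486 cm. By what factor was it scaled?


Original length = 54 cm
Scaled length = 486 cm
Scale factor = 486 / 54
= 9

9


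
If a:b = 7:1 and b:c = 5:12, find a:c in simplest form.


Given a:b = 7:1 and b:c = 5:12
Make b consistent. Multiply first ratio by 5: a:b = 35:5
Multiply second ratio by 1: b:c = 5:12
Now b = 5 in both, so a:b:c = 35:5:12
Therefore a:c = 35:12
Simplify by GCD: a:c = 35:12

35:12


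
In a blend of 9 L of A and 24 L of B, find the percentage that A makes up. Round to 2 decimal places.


Volume of A = 9 L
Volume of B = 24 L
Total volume = 9 + 24 = 33 L
Percentage of A = (9/33) * 100
= 27.27%

27.27


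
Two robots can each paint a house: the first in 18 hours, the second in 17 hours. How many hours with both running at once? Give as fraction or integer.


Rate of A = 1/18 job per hour
Rate of B = 1/17 job per hour
Combined rate = 1/18 + 1/17
Find common denominator: (17 + 18)/(18*17) = 35/306
Combined rate = 35/306 job per hour
Time together = 1 / (35/306) = 306/35 hours

306/35


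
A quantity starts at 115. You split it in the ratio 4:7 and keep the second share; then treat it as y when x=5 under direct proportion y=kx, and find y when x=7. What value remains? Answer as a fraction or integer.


Start with 115.
Step 1: Split 4:7, second share = 115 * 7/11 = 805/11
Step 2: Direct prop: k = (805/11)/5; new y = k*7 = 805/11*7/5 = 1127/11
Final result = 1127/11

1127/11


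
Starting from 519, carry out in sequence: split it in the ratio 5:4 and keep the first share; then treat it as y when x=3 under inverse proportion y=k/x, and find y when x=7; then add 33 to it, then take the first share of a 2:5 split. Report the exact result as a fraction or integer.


Start with 519.
Step 1: Split 5:4, first share = 519 * 5/9 = 865/3
Step 2: Inverse prop: k = (865/3)*3; new y = k/7 = 865/3*3/7 = 865/7
Step 3: Add 33: 865/7+33=1096/7; split 2:5 first = 1096/7*2/7 = 2192/49
Final result = 2192/49

2192/49


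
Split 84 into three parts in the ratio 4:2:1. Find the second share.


Ratio = 4:2:1
Total parts = 4 + 2 + 1 = 7
Value per part = 84 / 7 = 12
First share = 4 * 12 = 48
Middle share = 2 * 12 = 24
Third share = 1 * 12 = 12

24


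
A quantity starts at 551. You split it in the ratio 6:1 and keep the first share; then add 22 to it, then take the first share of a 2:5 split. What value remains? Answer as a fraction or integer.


Start with 551.
Step 1: Split 6:1, first share = 551 * 6/7 = 3306/7
Step 2: Add 22: 3306/7+22=3460/7; split 2:5 first = 3460/7*2/7 = 6920/49
Final result = 6920/49

6920/49


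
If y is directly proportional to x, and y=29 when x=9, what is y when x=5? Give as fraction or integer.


Direct proportion: y = kx
Find k: k = 29/9 = 29/9
Compute y at x=5: y = 29/9 * 5
y = 145/9

145/9


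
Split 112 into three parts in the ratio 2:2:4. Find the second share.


Ratio = 2:2:4
Total parts = 2 + 2 + 4 = 8
Value per part = 112 / 8 = 14
First share = 2 * 14 = 28
Middle share = 2 * 14 = 28
Third share = 4 * 14 = 56

28


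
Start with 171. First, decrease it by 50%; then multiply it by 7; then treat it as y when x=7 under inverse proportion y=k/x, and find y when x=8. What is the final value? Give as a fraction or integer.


Start with 171.
Step 1: Decrease by 50%: 171 * 50/100 = 171/2
Step 2: Multiply by 7: 171/2 * 7 = 1197/2
Step 3: Inverse prop: k = (1197/2)*7; new y = k/8 = 1197/2*7/8 = 8379/16
Final result = 8379/16

8379/16


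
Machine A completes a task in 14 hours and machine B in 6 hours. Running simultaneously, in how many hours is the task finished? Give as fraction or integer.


Rate of A = 1/14 job per hour
Rate of B = 1/6 job per hour
Combined rate = 1/14 + 1/6
Find common denominator: (6 + 14)/(14*6) = 20/84
Combined rate = 5/21 job per hour
Time together = 1 / (5/21) = 21/5 hours

21/5


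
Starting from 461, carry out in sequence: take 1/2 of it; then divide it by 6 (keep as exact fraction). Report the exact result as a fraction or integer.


Start with 461.
Step 1: Take 1/2: 461 * 1/2 = 461/2
Step 2: Divide by 6: 461/2 / 6 = 461/12
Final result = 461/12

461/12


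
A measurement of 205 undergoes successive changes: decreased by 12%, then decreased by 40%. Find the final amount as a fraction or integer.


Start: 205
Step 1: decrease by 12% => multiply by 88/100
  205 * 88/100 = 902/5
Step 2: decrease by 40% => multiply by 60/100
  902/5 * 60/100 = 2706/25
Final value = 2706/25

2706/25


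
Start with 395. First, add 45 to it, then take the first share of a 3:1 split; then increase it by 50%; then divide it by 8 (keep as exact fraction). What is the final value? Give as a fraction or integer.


Start with 395.
Step 1: Add 45: 395+45=440; split 3:1 first = 440*3/4 = 330
Step 2: Increase by 50%: 330 * 150/100 = 495
Step 3: Divide by 8: 495 / 8 = 495/8
Final result = 495/8

495/8


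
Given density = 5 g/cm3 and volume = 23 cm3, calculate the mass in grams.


Using mass = density * volume
Density = 5 g/cm3
Volume = 23 cm3
Mass = 5 * 23
= 115 g

115


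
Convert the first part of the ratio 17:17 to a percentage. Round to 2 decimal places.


Total parts = 17 + 17 = 34
First part fraction = 17/34
Percentage = (17/34) * 100
= 0.5 * 100
= 50.00%

50.00


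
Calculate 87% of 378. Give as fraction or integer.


Compute 87% of 378
Convert percentage: 87% = 87/100
Multiply: 378 * 87/100
= 32886/100
= 16443/50

16443/50


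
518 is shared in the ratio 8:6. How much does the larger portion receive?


Total parts = 8 + 6 = 14
Value per part = 518 / 14 = 37
First share = 8 * 37 = 296
Second share = 6 * 37 = 222
Larger share = 296

296


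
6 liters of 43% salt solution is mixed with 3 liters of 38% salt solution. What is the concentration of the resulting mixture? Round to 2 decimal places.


Solute in mixture 1 = 43% of 6 L = 6*43/100 = 129/50 L
Solute in mixture 2 = 38% of 3 L = 3*38/100 = 57/50 L
Total solute = 129/50 + 57/50 = 93/25 L
Total volume = 6 + 3 = 9 L
Final concentration = 93/25/9 * 100 = 41.33%

41.33


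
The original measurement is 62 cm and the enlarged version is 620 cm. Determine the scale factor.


Original length = 62 cm
Scaled length = 620 cm
Scale factor = 620 / 62
= 10

10


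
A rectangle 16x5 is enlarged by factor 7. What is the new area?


Original dimensions: 16 x 5
Enlargement factor = 7
New width = 16 * 7 = 112
New height = 5 * 7 = 35
New area = 112 * 35 = 3920

3920


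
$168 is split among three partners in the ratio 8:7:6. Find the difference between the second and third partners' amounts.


Total parts = 8 + 7 + 6 = 21
Value per part = 168 / 21 = 8
Shares: 8*8=64, 7*8=56, 6*8=48
Second share = 56, third share = 48
Difference = |56 - 48| = 8

8


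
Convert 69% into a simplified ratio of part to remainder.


Part = 69%, Remainder = 31%
Ratio = 69:31
GCD(69, 31) = 1
Simplify: 69:31 = 69:31

69:31


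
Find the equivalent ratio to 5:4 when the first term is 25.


Original ratio: 5:4
First term target: 25
Scale factor = 25 / 5 = 5
Multiply second term: 4 * 5 = 20
Equivalent ratio = 25:20

25:20


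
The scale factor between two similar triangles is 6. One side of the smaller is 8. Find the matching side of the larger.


Similar triangles have proportional sides
Scale factor = 6
Smaller side = 8
Corresponding larger side = 8 * 6
= 48

48


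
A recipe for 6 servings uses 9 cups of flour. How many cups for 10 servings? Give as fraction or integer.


Original: 9 cups for 6 servings
Target servings = 10
Scaling factor = 10/6
New amount = 9 * 10/6
= 90/6
= 15 cups

15


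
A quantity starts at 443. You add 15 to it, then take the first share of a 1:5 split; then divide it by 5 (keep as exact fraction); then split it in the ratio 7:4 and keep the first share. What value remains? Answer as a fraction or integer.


Start with 443.
Step 1: Add 15: 443+15=458; split 1:5 first = 458*1/6 = 229/3
Step 2: Divide by 5: 229/3 / 5 = 229/15
Step 3: Split 7:4, first share = 229/15 * 7/11 = 1603/165
Final result = 1603/165

1603/165


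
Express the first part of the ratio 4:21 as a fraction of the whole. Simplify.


Total parts = 4 + 21 = 25
First part fraction = 4/25
Simplify: 4/25 = 4/25

4/25


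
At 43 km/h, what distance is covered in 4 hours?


Using distance = speed * time
Speed = 43 km/h
Time = 4 hours
Distance = 43 * 4
= 172 km

172


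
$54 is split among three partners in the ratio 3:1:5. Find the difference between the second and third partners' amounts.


Total parts = 3 + 1 + 5 = 9
Value per part = 54 / 9 = 6
Shares: 3*6=18, 1*6=6, 5*6=30
Second share = 6, third share = 30
Difference = |6 - 30| = 24

24


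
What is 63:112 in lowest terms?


Find GCD(63, 112)
GCD = 7
Divide both by 7: 63/7 = 9, 112/7 = 16
Simplified ratio = 9:16

9:16


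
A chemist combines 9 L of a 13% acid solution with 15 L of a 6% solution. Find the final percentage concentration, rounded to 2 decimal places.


Solute in mixture 1 = 13% of 9 L = 9*13/100 = 117/100 L
Solute in mixture 2 = 6% of 15 L = 15*6/100 = 9/10 L
Total solute = 117/100 + 9/10 = 207/100 L
Total volume = 9 + 15 = 24 L
Final concentration = 207/100/24 * 100 = 8.63%

8.63


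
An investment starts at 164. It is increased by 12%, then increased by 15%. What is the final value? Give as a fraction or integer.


Start: 164
Step 1: increase by 12% => multiply by 112/100
  164 * 112/100 = 4592/25
Step 2: increase by 15% => multiply by 115/100
  4592/25 * 115/100 = 26404/125
Final value = 26404/125

26404/125


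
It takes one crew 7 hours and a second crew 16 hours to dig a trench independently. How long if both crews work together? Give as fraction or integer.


Rate of A = 1/7 job per hour
Rate of B = 1/16 job per hour
Combined rate = 1/7 + 1/16
Find common denominator: (16 + 7)/(7*16) = 23/112
Combined rate = 23/112 job per hour
Time together = 1 / (23/112) = 112/23 hours

112/23


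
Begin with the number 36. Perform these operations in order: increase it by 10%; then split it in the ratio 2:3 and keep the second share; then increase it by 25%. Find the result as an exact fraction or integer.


Start with 36.
Step 1: Increase by 10%: 36 * 110/100 = 198/5
Step 2: Split 2:3, second share = 198/5 * 3/5 = 594/25
Step 3: Increase by 25%: 594/25 * 125/100 = 297/10
Final result = 297/10

297/10


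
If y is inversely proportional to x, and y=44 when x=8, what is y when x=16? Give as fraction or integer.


Inverse proportion: y = k/x
Find k: k = 8 * 44 = 352
Compute y at x=16: y = 352/16
y = 22

22


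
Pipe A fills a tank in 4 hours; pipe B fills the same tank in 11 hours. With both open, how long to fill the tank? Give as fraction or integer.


Rate of A = 1/4 job per hour
Rate of B = 1/11 job per hour
Combined rate = 1/4 + 1/11
Find common denominator: (11 + 4)/(4*11) = 15/44
Combined rate = 15/44 job per hour
Time together = 1 / (15/44) = 44/15 hours

44/15


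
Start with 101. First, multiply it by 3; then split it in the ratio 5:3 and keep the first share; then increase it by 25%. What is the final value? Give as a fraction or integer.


Start with 101.
Step 1: Multiply by 3: 101 * 3 = 303
Step 2: Split 5:3, first share = 303 * 5/8 = 1515/8
Step 3: Increase by 25%: 1515/8 * 125/100 = 7575/32
Final result = 7575/32

7575/32


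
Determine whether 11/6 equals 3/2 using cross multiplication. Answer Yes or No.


Cross multiply to check 11/6 = 3/2
Left cross product: 11 * 2 = 22
Right cross product: 6 * 3 = 18
22 != 18
Not equal, so proportions differ => No

No


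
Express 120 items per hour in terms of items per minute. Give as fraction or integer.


Converting from per hour to per minute
Rate = 120 items per hour
Divide by 60: 120/60
= 2 items per minute

2


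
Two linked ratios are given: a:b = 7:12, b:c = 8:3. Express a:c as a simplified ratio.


Given a:b = 7:12 and b:c = 8:3
Make b consistent. Multiply first ratio by 8: a:b = 56:96
Multiply second ratio by 12: b:c = 96:36
Now b = 96 in both, so a:b:c = 56:96:36
Therefore a:c = 56:36
Simplify by GCD: a:c = 14:9

14:9


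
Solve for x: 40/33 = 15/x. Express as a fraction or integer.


Setting up: 40/33 = 15/x
Cross multiply: 40 * x = 33 * 15
40x = 495
x = 495/40
x = 99/8

99/8


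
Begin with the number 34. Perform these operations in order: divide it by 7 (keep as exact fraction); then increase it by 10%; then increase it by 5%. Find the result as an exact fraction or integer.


Start with 34.
Step 1: Divide by 7: 34 / 7 = 34/7
Step 2: Increase by 10%: 34/7 * 110/100 = 187/35
Step 3: Increase by 5%: 187/35 * 105/100 = 561/100
Final result = 561/100

561/100


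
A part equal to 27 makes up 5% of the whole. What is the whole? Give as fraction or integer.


Given: 27 is 5% of the whole
Set up: 27 = 5/100 * whole
whole = 27 * 100 / 5
whole = 2700 / 5
whole = 540

540


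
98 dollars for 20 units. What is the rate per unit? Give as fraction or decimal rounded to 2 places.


Total dollars = 98
Number of units = 20
Unit rate = 98 / 20
= 4.90 dollars per unit

4.90


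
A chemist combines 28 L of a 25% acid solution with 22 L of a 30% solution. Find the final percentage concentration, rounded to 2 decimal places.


Solute in mixture 1 = 25% of 28 L = 28*25/100 = 7 L
Solute in mixture 2 = 30% of 22 L = 22*30/100 = 33/5 L
Total solute = 7 + 33/5 = 68/5 L
Total volume = 28 + 22 = 50 L
Final concentration = 68/5/50 * 100 = 27.20%

27.20


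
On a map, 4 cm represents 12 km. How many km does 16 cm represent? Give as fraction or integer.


Map scale: 4 cm = 12 km
Measured distance on map = 16 cm
Set up proportion: 16 * 12 / 4
= 192 / 4
= 48 km

48


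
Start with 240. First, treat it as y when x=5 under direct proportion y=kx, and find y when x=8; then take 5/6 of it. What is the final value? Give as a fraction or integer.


Start with 240.
Step 1: Direct prop: k = (240)/5; new y = k*8 = 240*8/5 = 384
Step 2: Take 5/6: 384 * 5/6 = 320
Final result = 320

320


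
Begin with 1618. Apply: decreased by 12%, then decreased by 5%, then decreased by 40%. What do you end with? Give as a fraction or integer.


Start: 1618
Step 1: decrease by 12% => multiply by 88/100
  1618 * 88/100 = 35596/25
Step 2: decrease by 5% => multiply by 95/100
  35596/25 * 95/100 = 169081/125
Step 3: decrease by 40% => multiply by 60/100
  169081/125 * 60/100 = 507243/625
Final value = 507243/625

507243/625


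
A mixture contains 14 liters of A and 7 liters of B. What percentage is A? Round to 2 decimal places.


Volume of A = 14 L
Volume of B = 7 L
Total volume = 14 + 7 = 21 L
Percentage of A = (14/21) * 100
= 66.67%

66.67


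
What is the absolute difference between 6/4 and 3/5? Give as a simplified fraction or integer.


Simplify: 6/4 = 3/2 and 3/5 = 3/5
Find common denominator: LCD = 10
Convert: 15/10 and 6/10
Difference = |15 - 6|/10 = 9/10
Simplified = 9/10

9/10


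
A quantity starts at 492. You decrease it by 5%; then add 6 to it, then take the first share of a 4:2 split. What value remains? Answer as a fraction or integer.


Start with 492.
Step 1: Decrease by 5%: 492 * 95/100 = 2337/5
Step 2: Add 6: 2337/5+6=2367/5; split 4:2 first = 2367/5*4/6 = 1578/5
Final result = 1578/5

1578/5


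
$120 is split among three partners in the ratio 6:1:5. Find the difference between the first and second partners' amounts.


Total parts = 6 + 1 + 5 = 12
Value per part = 120 / 12 = 10
Shares: 6*10=60, 1*10=10, 5*10=50
First share = 60, second share = 10
Difference = |60 - 10| = 50

50


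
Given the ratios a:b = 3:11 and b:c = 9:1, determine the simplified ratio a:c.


Given a:b = 3:11 and b:c = 9:1
Make b consistent. Multiply first ratio by 9: a:b = 27:99
Multiply second ratio by 11: b:c = 99:11
Now b = 99 in both, so a:b:c = 27:99:11
Therefore a:c = 27:11
Simplify by GCD: a:c = 27:11

27:11


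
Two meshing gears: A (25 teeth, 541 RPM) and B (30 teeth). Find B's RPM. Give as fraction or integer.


Gear ratio: teeth_A * RPM_A = teeth_B * RPM_B
25 * 541 = 30 * RPM_B
13525 = 30 * RPM_B
RPM_B = 13525 / 30
RPM_B = 2705/6

2705/6


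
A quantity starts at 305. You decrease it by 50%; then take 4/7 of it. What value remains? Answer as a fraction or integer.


Start with 305.
Step 1: Decrease by 50%: 305 * 50/100 = 305/2
Step 2: Take 4/7: 305/2 * 4/7 = 610/7
Final result = 610/7

610/7


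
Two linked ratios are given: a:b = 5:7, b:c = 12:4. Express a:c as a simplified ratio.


Given a:b = 5:7 and b:c = 12:4
Make b consistent. Multiply first ratio by 12: a:b = 60:84
Multiply second ratio by 7: b:c = 84:28
Now b = 84 in both, so a:b:c = 60:84:28
Therefore a:c = 60:28
Simplify by GCD: a:c = 15:7

15:7


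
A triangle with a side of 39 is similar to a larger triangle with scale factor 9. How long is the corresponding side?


Similar triangles have proportional sides
Scale factor = 9
Smaller side = 39
Corresponding larger side = 39 * 9
= 351

351


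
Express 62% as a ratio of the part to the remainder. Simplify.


Part = 62%, Remainder = 38%
Ratio = 62:38
GCD(62, 38) = 2
Simplify: 31:19 = 31:19

31:19


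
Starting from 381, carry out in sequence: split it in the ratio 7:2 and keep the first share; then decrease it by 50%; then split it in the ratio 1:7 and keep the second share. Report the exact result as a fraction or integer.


Start with 381.
Step 1: Split 7:2, first share = 381 * 7/9 = 889/3
Step 2: Decrease by 50%: 889/3 * 50/100 = 889/6
Step 3: Split 1:7, second share = 889/6 * 7/8 = 6223/48
Final result = 6223/48

6223/48


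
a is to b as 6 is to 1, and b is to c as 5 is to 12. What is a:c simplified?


Given a:b = 6:1 and b:c = 5:12
Make b consistent. Multiply first ratio by 5: a:b = 30:5
Multiply second ratio by 1: b:c = 5:12
Now b = 5 in both, so a:b:c = 30:5:12
Therefore a:c = 30:12
Simplify by GCD: a:c = 5:2

5:2


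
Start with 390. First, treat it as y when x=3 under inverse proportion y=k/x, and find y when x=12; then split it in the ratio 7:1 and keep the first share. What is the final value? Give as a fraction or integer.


Start with 390.
Step 1: Inverse prop: k = (390)*3; new y = k/12 = 390*3/12 = 195/2
Step 2: Split 7:1, first share = 195/2 * 7/8 = 1365/16
Final result = 1365/16

1365/16


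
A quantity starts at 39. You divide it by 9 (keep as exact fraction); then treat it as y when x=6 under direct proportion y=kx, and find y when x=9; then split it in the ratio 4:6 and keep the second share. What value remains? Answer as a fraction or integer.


Start with 39.
Step 1: Divide by 9: 39 / 9 = 13/3
Step 2: Direct prop: k = (13/3)/6; new y = k*9 = 13/3*9/6 = 13/2
Step 3: Split 4:6, second share = 13/2 * 6/10 = 39/10
Final result = 39/10

39/10


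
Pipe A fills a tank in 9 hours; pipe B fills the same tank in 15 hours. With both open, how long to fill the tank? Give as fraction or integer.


Rate of A = 1/9 job per hour
Rate of B = 1/15 job per hour
Combined rate = 1/9 + 1/15
Find common denominator: (15 + 9)/(9*15) = 24/135
Combined rate = 8/45 job per hour
Time together = 1 / (8/45) = 45/8 hours

45/8


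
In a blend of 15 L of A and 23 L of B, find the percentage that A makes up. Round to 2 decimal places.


Volume of A = 15 L
Volume of B = 23 L
Total volume = 15 + 23 = 38 L
Percentage of A = (15/38) * 100
= 39.47%

39.47


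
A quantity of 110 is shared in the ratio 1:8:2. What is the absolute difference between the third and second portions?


Total parts = 1 + 8 + 2 = 11
Value per part = 110 / 11 = 10
Shares: 1*10=10, 8*10=80, 2*10=20
Third share = 20, second share = 80
Difference = |20 - 80| = 60

60


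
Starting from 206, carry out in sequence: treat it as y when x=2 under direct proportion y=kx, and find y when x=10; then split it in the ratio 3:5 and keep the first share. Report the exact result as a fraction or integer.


Start with 206.
Step 1: Direct prop: k = (206)/2; new y = k*10 = 206*10/2 = 1030
Step 2: Split 3:5, first share = 1030 * 3/8 = 1545/4
Final result = 1545/4

1545/4


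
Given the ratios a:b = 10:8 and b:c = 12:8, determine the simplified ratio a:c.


Given a:b = 10:8 and b:c = 12:8
Make b consistent. Multiply first ratio by 12: a:b = 120:96
Multiply second ratio by 8: b:c = 96:64
Now b = 96 in both, so a:b:c = 120:96:64
Therefore a:c = 120:64
Simplify by GCD: a:c = 15:8

15:8


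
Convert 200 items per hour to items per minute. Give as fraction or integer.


Converting from per hour to per minute
Rate = 200 items per hour
Divide by 60: 200/60
= 10/3 items per minute

10/3


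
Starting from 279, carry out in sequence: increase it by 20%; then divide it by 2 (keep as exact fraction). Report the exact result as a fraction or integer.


Start with 279.
Step 1: Increase by 20%: 279 * 120/100 = 1674/5
Step 2: Divide by 2: 1674/5 / 2 = 837/5
Final result = 837/5

837/5


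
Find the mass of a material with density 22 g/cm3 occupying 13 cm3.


Using mass = density * volume
Density = 22 g/cm3
Volume = 13 cm3
Mass = 22 * 13
= 286 g

286


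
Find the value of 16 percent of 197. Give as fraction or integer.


Compute 16% of 197
Convert percentage: 16% = 16/100
Multiply: 197 * 16/100
= 3152/100
= 788/25

788/25


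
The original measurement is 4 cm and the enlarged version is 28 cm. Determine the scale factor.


Original length = 4 cm
Scaled length = 28 cm
Scale factor = 28 / 4
= 7

7


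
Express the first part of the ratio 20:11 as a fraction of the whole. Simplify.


Total parts = 20 + 11 = 31
First part fraction = 20/31
Simplify: 20/31 = 20/31

20/31


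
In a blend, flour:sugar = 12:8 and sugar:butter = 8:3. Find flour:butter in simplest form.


Given a:b = 12:8 and b:c = 8:3
Make b consistent. Multiply first ratio by 8: a:b = 96:64
Multiply second ratio by 8: b:c = 64:24
Now b = 64 in both, so a:b:c = 96:64:24
Therefore a:c = 96:24
Simplify by GCD: a:c = 4:1

4:1


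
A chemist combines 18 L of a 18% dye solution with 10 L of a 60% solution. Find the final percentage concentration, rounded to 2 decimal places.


Solute in mixture 1 = 18% of 18 L = 18*18/100 = 81/25 L
Solute in mixture 2 = 60% of 10 L = 10*60/100 = 6 L
Total solute = 81/25 + 6 = 231/25 L
Total volume = 18 + 10 = 28 L
Final concentration = 231/25/28 * 100 = 33.00%

33.00


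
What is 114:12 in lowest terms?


Find GCD(114, 12)
GCD = 6
Divide both by 6: 114/6 = 19, 12/6 = 2
Simplified ratio = 19:2

19:2


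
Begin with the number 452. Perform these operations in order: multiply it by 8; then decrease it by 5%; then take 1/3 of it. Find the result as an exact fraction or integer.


Start with 452.
Step 1: Multiply by 8: 452 * 8 = 3616
Step 2: Decrease by 5%: 3616 * 95/100 = 17176/5
Step 3: Take 1/3: 17176/5 * 1/3 = 17176/15
Final result = 17176/15

17176/15


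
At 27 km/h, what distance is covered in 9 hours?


Using distance = speed * time
Speed = 27 km/h
Time = 9 hours
Distance = 27 * 9
= 243 km

243


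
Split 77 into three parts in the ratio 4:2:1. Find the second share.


Ratio = 4:2:1
Total parts = 4 + 2 + 1 = 7
Value per part = 77 / 7 = 11
First share = 4 * 11 = 44
Middle share = 2 * 11 = 22
Third share = 1 * 11 = 11

22


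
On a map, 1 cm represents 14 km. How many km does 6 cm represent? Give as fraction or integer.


Map scale: 1 cm = 14 km
Measured distance on map = 6 cm
Set up proportion: 6 * 14 / 1
= 84 / 1
= 84 km

84


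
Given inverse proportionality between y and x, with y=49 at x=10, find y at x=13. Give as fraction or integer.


Inverse proportion: y = k/x
Find k: k = 10 * 49 = 490
Compute y at x=13: y = 490/13
y = 490/13

490/13


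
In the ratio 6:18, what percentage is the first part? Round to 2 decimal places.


Total parts = 6 + 18 = 24
First part fraction = 6/24
Percentage = (6/24) * 100
= 0.25 * 100
= 25.00%

25.00


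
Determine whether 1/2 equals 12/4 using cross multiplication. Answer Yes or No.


Cross multiply to check 1/2 = 12/4
Left cross product: 1 * 4 = 4
Right cross product: 2 * 12 = 24
4 != 24
Not equal, so proportions differ => No

No


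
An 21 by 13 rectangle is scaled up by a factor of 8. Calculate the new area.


Original dimensions: 21 x 13
Enlargement factor = 8
New width = 21 * 8 = 168
New height = 13 * 8 = 104
New area = 168 * 104 = 17472

17472


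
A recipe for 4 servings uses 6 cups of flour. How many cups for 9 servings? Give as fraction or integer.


Original: 6 cups for 4 servings
Target servings = 9
Scaling factor = 9/4
New amount = 6 * 9/4
= 54/4
= 27/2 cups

27/2


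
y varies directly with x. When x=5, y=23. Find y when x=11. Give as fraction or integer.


Direct proportion: y = kx
Find k: k = 23/5 = 23/5
Compute y at x=11: y = 23/5 * 11
y = 253/5

253/5


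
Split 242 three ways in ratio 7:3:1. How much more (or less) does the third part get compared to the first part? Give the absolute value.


Total parts = 7 + 3 + 1 = 11
Value per part = 242 / 11 = 22
Shares: 7*22=154, 3*22=66, 1*22=22
Third share = 22, first share = 154
Difference = |22 - 154| = 132

132


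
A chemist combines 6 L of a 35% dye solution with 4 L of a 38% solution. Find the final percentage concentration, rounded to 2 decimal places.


Solute in mixture 1 = 35% of 6 L = 6*35/100 = 21/10 L
Solute in mixture 2 = 38% of 4 L = 4*38/100 = 38/25 L
Total solute = 21/10 + 38/25 = 181/50 L
Total volume = 6 + 4 = 10 L
Final concentration = 181/50/10 * 100 = 36.20%

36.20


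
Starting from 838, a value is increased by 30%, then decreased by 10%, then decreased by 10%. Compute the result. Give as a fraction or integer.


Start: 838
Step 1: increase by 30% => multiply by 130/100
  838 * 130/100 = 5447/5
Step 2: decrease by 10% => multiply by 90/100
  5447/5 * 90/100 = 49023/50
Step 3: decrease by 10% => multiply by 90/100
  49023/50 * 90/100 = 441207/500
Final value = 441207/500

441207/500


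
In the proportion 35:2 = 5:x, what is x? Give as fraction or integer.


Setting up: 35/2 = 5/x
Cross multiply: 35 * x = 2 * 5
35x = 10
x = 10/35
x = 2/7

2/7


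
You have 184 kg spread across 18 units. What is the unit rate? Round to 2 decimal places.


Total kg = 184
Number of units = 18
Unit rate = 184 / 18
= 10.22 kg per unit

10.22


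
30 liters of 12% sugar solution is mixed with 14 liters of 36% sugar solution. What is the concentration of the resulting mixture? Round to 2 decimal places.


Solute in mixture 1 = 12% of 30 L = 30*12/100 = 18/5 L
Solute in mixture 2 = 36% of 14 L = 14*36/100 = 126/25 L
Total solute = 18/5 + 126/25 = 216/25 L
Total volume = 30 + 14 = 44 L
Final concentration = 216/25/44 * 100 = 19.64%

19.64


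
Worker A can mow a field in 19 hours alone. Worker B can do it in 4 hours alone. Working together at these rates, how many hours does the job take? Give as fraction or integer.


Rate of A = 1/19 job per hour
Rate of B = 1/4 job per hour
Combined rate = 1/19 + 1/4
Find common denominator: (4 + 19)/(19*4) = 23/76
Combined rate = 23/76 job per hour
Time together = 1 / (23/76) = 76/23 hours

76/23


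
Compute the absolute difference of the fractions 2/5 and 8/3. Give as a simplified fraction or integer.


Simplify: 2/5 = 2/5 and 8/3 = 8/3
Find common denominator: LCD = 15
Convert: 6/15 and 40/15
Difference = |6 - 40|/15 = 34/15
Simplified = 34/15

34/15


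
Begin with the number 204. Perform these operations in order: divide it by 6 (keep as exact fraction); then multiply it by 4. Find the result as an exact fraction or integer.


Start with 204.
Step 1: Divide by 6: 204 / 6 = 34
Step 2: Multiply by 4: 34 * 4 = 136
Final result = 136

136


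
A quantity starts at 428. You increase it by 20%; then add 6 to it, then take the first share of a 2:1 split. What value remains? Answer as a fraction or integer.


Start with 428.
Step 1: Increase by 20%: 428 * 120/100 = 2568/5
Step 2: Add 6: 2568/5+6=2598/5; split 2:1 first = 2598/5*2/3 = 1732/5
Final result = 1732/5

1732/5


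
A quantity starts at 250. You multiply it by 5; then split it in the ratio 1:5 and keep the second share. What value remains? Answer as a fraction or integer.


Start with 250.
Step 1: Multiply by 5: 250 * 5 = 1250
Step 2: Split 1:5, second share = 1250 * 5/6 = 3125/3
Final result = 3125/3

3125/3


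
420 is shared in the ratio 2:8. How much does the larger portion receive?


Total parts = 2 + 8 = 10
Value per part = 420 / 10 = 42
First share = 2 * 42 = 84
Second share = 8 * 42 = 336
Larger share = 336

336


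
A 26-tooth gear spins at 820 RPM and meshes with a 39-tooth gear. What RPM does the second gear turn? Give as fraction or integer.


Gear ratio: teeth_A * RPM_A = teeth_B * RPM_B
26 * 820 = 39 * RPM_B
21320 = 39 * RPM_B
RPM_B = 21320 / 39
RPM_B = 1640/3

1640/3


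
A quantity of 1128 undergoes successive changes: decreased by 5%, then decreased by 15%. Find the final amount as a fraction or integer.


Start: 1128
Step 1: decrease by 5% => multiply by 95/100
  1128 * 95/100 = 5358/5
Step 2: decrease by 15% => multiply by 85/100
  5358/5 * 85/100 = 45543/50
Final value = 45543/50

45543/50


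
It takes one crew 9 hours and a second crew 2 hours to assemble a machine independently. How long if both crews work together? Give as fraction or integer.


Rate of A = 1/9 job per hour
Rate of B = 1/2 job per hour
Combined rate = 1/9 + 1/2
Find common denominator: (2 + 9)/(9*2) = 11/18
Combined rate = 11/18 job per hour
Time together = 1 / (11/18) = 18/11 hours

18/11


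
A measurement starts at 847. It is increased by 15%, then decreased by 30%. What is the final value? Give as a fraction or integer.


Start: 847
Step 1: increase by 15% => multiply by 115/100
  847 * 115/100 = 19481/20
Step 2: decrease by 30% => multiply by 70/100
  19481/20 * 70/100 = 136367/200
Final value = 136367/200

136367/200


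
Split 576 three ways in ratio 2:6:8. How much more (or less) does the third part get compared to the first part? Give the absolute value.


Total parts = 2 + 6 + 8 = 16
Value per part = 576 / 16 = 36
Shares: 2*36=72, 6*36=216, 8*36=288
Third share = 288, first share = 72
Difference = |288 - 72| = 216

216


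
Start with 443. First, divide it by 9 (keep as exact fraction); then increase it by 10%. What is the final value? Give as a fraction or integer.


Start with 443.
Step 1: Divide by 9: 443 / 9 = 443/9
Step 2: Increase by 10%: 443/9 * 110/100 = 4873/90
Final result = 4873/90

4873/90


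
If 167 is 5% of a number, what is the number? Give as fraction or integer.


Given: 167 is 5% of the whole
Set up: 167 = 5/100 * whole
whole = 167 * 100 / 5
whole = 16700 / 5
whole = 3340

3340


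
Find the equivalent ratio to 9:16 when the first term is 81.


Original ratio: 9:16
First term target: 81
Scale factor = 81 / 9 = 9
Multiply second term: 16 * 9 = 144
Equivalent ratio = 81:144

81:144


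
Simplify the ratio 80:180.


Find GCD(80, 180)
GCD = 20
Divide both by 20: 80/20 = 4, 180/20 = 9
Simplified ratio = 4:9

4:9


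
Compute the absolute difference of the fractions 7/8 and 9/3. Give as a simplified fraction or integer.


Simplify: 7/8 = 7/8 and 9/3 = 3
Find common denominator: LCD = 8
Convert: 7/8 and 24/8
Difference = |7 - 24|/8 = 17/8
Simplified = 17/8

17/8


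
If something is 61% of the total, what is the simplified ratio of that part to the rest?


Part = 61%, Remainder = 39%
Ratio = 61:39
GCD(61, 39) = 1
Simplify: 61:39 = 61:39

61:39


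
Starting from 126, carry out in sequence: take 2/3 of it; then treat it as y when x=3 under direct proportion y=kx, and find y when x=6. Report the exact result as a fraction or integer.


Start with 126.
Step 1: Take 2/3: 126 * 2/3 = 84
Step 2: Direct prop: k = (84)/3; new y = k*6 = 84*6/3 = 168
Final result = 168

168


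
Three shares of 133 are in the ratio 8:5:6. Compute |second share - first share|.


Total parts = 8 + 5 + 6 = 19
Value per part = 133 / 19 = 7
Shares: 8*7=56, 5*7=35, 6*7=42
Second share = 35, first share = 56
Difference = |35 - 56| = 21

21


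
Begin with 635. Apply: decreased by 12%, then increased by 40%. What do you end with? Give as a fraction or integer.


Start: 635
Step 1: decrease by 12% => multiply by 88/100
  635 * 88/100 = 2794/5
Step 2: increase by 40% => multiply by 140/100
  2794/5 * 140/100 = 19558/25
Final value = 19558/25

19558/25


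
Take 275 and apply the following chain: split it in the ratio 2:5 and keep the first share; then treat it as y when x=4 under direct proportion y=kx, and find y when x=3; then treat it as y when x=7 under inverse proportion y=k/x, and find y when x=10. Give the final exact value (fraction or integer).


Start with 275.
Step 1: Split 2:5, first share = 275 * 2/7 = 550/7
Step 2: Direct prop: k = (550/7)/4; new y = k*3 = 550/7*3/4 = 825/14
Step 3: Inverse prop: k = (825/14)*7; new y = k/10 = 825/14*7/10 = 165/4
Final result = 165/4

165/4


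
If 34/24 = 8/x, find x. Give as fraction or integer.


Setting up: 34/24 = 8/x
Cross multiply: 34 * x = 24 * 8
34x = 192
x = 192/34
x = 96/17

96/17


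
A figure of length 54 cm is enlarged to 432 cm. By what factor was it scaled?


Original length = 54 cm
Scaled length = 432 cm
Scale factor = 432 / 54
= 8

8


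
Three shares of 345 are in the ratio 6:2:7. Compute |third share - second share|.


Total parts = 6 + 2 + 7 = 15
Value per part = 345 / 15 = 23
Shares: 6*23=138, 2*23=46, 7*23=161
Third share = 161, second share = 46
Difference = |161 - 46| = 115

115


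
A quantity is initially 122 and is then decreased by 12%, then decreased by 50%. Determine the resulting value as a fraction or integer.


Start: 122
Step 1: decrease by 12% => multiply by 88/100
  122 * 88/100 = 2684/25
Step 2: decrease by 50% => multiply by 50/100
  2684/25 * 50/100 = 1342/25
Final value = 1342/25

1342/25


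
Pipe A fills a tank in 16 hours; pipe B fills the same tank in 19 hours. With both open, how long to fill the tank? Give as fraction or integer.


Rate of A = 1/16 job per hour
Rate of B = 1/19 job per hour
Combined rate = 1/16 + 1/19
Find common denominator: (19 + 16)/(16*19) = 35/304
Combined rate = 35/304 job per hour
Time together = 1 / (35/304) = 304/35 hours

304/35
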